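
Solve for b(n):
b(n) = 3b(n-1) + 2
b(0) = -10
First-order linear non-homogeneous.
Homogeneous solution: b_h(n) = A·(3)^n.
Try constant particular solution b_p = K: K = 3K + 2 ⇒ K = -1.
General: b(n) = A·(3)^n - 1.
Apply b(0) = -10: A - 1 = -10 ⇒ A = -9.
So b(n) = - 9 \cdot 3^{n} - 1.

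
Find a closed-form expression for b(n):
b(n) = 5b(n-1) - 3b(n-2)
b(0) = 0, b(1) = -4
Characteristic equation: x² - 5x + 3 = 0.
Discriminant Δ = (5)² + 4·(-3) = 13.
Roots r₁,₂ = (5 ± √13)/2, so r₁ = \frac{\sqrt{13}}{2} + \frac{5}{2}, r₂ = \frac{5}{2} - \frac{\sqrt{13}}{2}.
General solution: b(n) = A·r₁^n + B·r₂^n.
From the initial conditions, A + B = 0 and r₁A + r₂B = -4.
Since r₁ - r₂ = √13: A = (-4 - (0)r₂)/√13 = - \frac{4 \sqrt{13}}{13}, and B = 0 - A = \frac{4 \sqrt{13}}{13}.
So b(n) = \left(- \frac{4 \sqrt{13}}{13}\right)\left(\frac{\sqrt{13}}{2} + \frac{5}{2}\right)^n + \left(\frac{4 \sqrt{13}}{13}\right)\left(\frac{5}{2} - \frac{\sqrt{13}}{2}\right)^n.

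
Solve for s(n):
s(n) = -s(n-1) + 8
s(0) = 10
First-order linear non-homogeneous.
Homogeneous solution: s_h(n) = A·(-1)^n.
Try constant particular solution s_p = K: K = -K + 8 ⇒ K = 4.
General: s(n) = A·(-1)^n + 4.
Apply s(0) = 10: A + 4 = 10 ⇒ A = 6.
So s(n) = 6 \left(-1\right)^{n} + 4.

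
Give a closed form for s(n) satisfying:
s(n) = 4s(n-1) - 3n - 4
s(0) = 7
First-order linear with linear forcing.
Homogeneous solution: s_h(n) = A·(4)^n.
Try particular s_p(n) = pn + q. Substituting:
  pn + q = 4(p(n-1) + q) - 3n - 4.
Matching the n-coefficient: p = 4p - 3 ⇒ p = 1.
Matching constants: q = -4p + 4q - 4 ⇒ q = \frac{8}{3}.
General: s(n) = A·(4)^n + n + \frac{8}{3}.
Apply s(0) = 7: A + \frac{8}{3} = 7 ⇒ A = \frac{13}{3}.
So s(n) = \frac{13 \cdot 4^{n}}{3} + n + \frac{8}{3}.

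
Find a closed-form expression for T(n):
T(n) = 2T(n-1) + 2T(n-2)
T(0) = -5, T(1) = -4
Characteristic equation: x² - 2x - 2 = 0.
Discriminant Δ = (2)² + 4·(2) = 12.
Roots r₁,₂ = (2 ± √12)/2, so r₁ = 1 + \sqrt{3}, r₂ = 1 - \sqrt{3}.
General solution: T(n) = A·r₁^n + B·r₂^n.
From the initial conditions, A + B = -5 and r₁A + r₂B = -4.
Since r₁ - r₂ = √12: A = (-4 - (-5)r₂)/√12 = - \frac{5}{2} + \frac{\sqrt{3}}{6}, and B = -5 - A = - \frac{5}{2} - \frac{\sqrt{3}}{6}.
So T(n) = \left(- \frac{5}{2} + \frac{\sqrt{3}}{6}\right)\left(1 + \sqrt{3}\right)^n + \left(- \frac{5}{2} - \frac{\sqrt{3}}{6}\right)\left(1 - \sqrt{3}\right)^n.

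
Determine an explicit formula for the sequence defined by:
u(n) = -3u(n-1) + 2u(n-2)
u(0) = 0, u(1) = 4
Characteristic equation: x² + 3x - 2 = 0.
Discriminant Δ = (-3)² + 4·(2) = 17.
Roots r₁,₂ = (-3 ± √17)/2, so r₁ = - \frac{3}{2} + \frac{\sqrt{17}}{2}, r₂ = - \frac{\sqrt{17}}{2} - \frac{3}{2}.
General solution: u(n) = A·r₁^n + B·r₂^n.
From the initial conditions, A + B = 0 and r₁A + r₂B = 4.
Since r₁ - r₂ = √17: A = (4 - (0)r₂)/√17 = \frac{4 \sqrt{17}}{17}, and B = 0 - A = - \frac{4 \sqrt{17}}{17}.
So u(n) = \left(\frac{4 \sqrt{17}}{17}\right)\left(- \frac{3}{2} + \frac{\sqrt{17}}{2}\right)^n + \left(- \frac{4 \sqrt{17}}{17}\right)\left(- \frac{\sqrt{17}}{2} - \frac{3}{2}\right)^n.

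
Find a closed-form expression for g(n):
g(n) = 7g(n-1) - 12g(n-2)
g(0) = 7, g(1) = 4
Characteristic equation: x² - 7x + 12 = 0, which factors as (x - (4))(x - (3)) = 0.
Roots r₁ = 4, r₂ = 3 (distinct).
General solution: g(n) = A·(4)^n + B·(3)^n.
From g(0) = 7: A + B = 7.
From g(1) = 4: 4A + 3B = 4.
Solving: A = -17, B = 24.
So g(n) = 24 \cdot 3^{n} - 17 \cdot 4^{n}.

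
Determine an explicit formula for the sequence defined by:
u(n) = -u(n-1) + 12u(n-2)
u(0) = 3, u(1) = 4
Characteristic equation: x² + x - 12 = 0, which factors as (x - (3))(x - (-4)) = 0.
Roots r₁ = 3, r₂ = -4 (distinct).
General solution: u(n) = A·(3)^n + B·(-4)^n.
From u(0) = 3: A + B = 3.
From u(1) = 4: 3A - 4B = 4.
Solving: A = \frac{16}{7}, B = \frac{5}{7}.
So u(n) = \frac{5 \left(-4\right)^{n}}{7} + \frac{16 \cdot 3^{n}}{7}.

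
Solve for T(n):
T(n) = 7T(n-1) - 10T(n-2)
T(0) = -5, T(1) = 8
Characteristic equation: x² - 7x + 10 = 0, which factors as (x - (5))(x - (2)) = 0.
Roots r₁ = 5, r₂ = 2 (distinct).
General solution: T(n) = A·(5)^n + B·(2)^n.
From T(0) = -5: A + B = -5.
From T(1) = 8: 5A + 2B = 8.
Solving: A = 6, B = -11.
So T(n) = - 11 \cdot 2^{n} + 6 \cdot 5^{n}.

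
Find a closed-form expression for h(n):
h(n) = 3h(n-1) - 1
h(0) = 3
First-order linear non-homogeneous.
Homogeneous solution: h_h(n) = A·(3)^n.
Try constant particular solution h_p = K: K = 3K - 1 ⇒ K = \frac{1}{2}.
General: h(n) = A·(3)^n + \frac{1}{2}.
Apply h(0) = 3: A + \frac{1}{2} = 3 ⇒ A = \frac{5}{2}.
So h(n) = \frac{5 \cdot 3^{n}}{2} + \frac{1}{2}.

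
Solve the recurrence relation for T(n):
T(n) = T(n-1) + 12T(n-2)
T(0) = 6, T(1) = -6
Characteristic equation: x² - x - 12 = 0, which factors as (x - (-3))(x - (4)) = 0.
Roots r₁ = -3, r₂ = 4 (distinct).
General solution: T(n) = A·(-3)^n + B·(4)^n.
From T(0) = 6: A + B = 6.
From T(1) = -6: -3A + 4B = -6.
Solving: A = \frac{30}{7}, B = \frac{12}{7}.
So T(n) = \frac{30 \left(-3\right)^{n}}{7} + \frac{12 \cdot 4^{n}}{7}.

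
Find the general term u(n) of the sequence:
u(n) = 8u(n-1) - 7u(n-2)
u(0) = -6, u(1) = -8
Characteristic equation: x² - 8x + 7 = 0, which factors as (x - (1))(x - (7)) = 0.
Roots r₁ = 1, r₂ = 7 (distinct).
General solution: u(n) = A·(1)^n + B·(7)^n.
From u(0) = -6: A + B = -6.
From u(1) = -8: A + 7B = -8.
Solving: A = - \frac{17}{3}, B = - \frac{1}{3}.
So u(n) = - \frac{7^{n}}{3} - \frac{17}{3}.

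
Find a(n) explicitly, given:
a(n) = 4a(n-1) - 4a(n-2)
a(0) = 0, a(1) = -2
Characteristic equation: x² - 4x + 4 = 0, which is (x - (2))².
Repeated root r = 2.
General solution: a(n) = (A + Bn)·(2)^n.
From a(0) = 0: A = 0.
From a(1) = -2: (A + B)·(2) = -2 ⇒ B = -1.
So a(n) = \left(- n\right) \cdot (2)^n.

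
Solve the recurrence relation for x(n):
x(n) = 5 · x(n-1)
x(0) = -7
Pure geometric recurrence with ratio 5.
By induction x(n) = x(0) · (5)^n = - 7 \cdot 5^{n}.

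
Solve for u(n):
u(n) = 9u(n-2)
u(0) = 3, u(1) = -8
Characteristic equation: x² - 9 = 0, which factors as (x - (-3))(x - (3)) = 0.
Roots r₁ = -3, r₂ = 3 (distinct).
General solution: u(n) = A·(-3)^n + B·(3)^n.
From u(0) = 3: A + B = 3.
From u(1) = -8: -3A + 3B = -8.
Solving: A = \frac{17}{6}, B = \frac{1}{6}.
So u(n) = \frac{17 \left(-3\right)^{n}}{6} + \frac{3^{n}}{6}.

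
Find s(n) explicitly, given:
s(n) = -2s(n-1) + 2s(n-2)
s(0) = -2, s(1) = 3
Characteristic equation: x² + 2x - 2 = 0.
Discriminant Δ = (-2)² + 4·(2) = 12.
Roots r₁,₂ = (-2 ± √12)/2, so r₁ = -1 + \sqrt{3}, r₂ = - \sqrt{3} - 1.
General solution: s(n) = A·r₁^n + B·r₂^n.
From the initial conditions, A + B = -2 and r₁A + r₂B = 3.
Since r₁ - r₂ = √12: A = (3 - (-2)r₂)/√12 = -1 + \frac{\sqrt{3}}{6}, and B = -2 - A = -1 - \frac{\sqrt{3}}{6}.
So s(n) = \left(-1 + \frac{\sqrt{3}}{6}\right)\left(-1 + \sqrt{3}\right)^n + \left(-1 - \frac{\sqrt{3}}{6}\right)\left(- \sqrt{3} - 1\right)^n.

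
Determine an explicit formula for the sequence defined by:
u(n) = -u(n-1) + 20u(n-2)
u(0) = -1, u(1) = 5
Characteristic equation: x² + x - 20 = 0, which factors as (x - (4))(x - (-5)) = 0.
Roots r₁ = 4, r₂ = -5 (distinct).
General solution: u(n) = A·(4)^n + B·(-5)^n.
From u(0) = -1: A + B = -1.
From u(1) = 5: 4A - 5B = 5.
Solving: A = 0, B = -1.
So u(n) = - \left(-5\right)^{n}.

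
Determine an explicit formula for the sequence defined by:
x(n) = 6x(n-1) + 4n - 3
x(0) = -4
First-order linear with linear forcing.
Homogeneous solution: x_h(n) = A·(6)^n.
Try particular x_p(n) = pn + q. Substituting:
  pn + q = 6(p(n-1) + q) + 4n - 3.
Matching the n-coefficient: p = 6p + 4 ⇒ p = - \frac{4}{5}.
Matching constants: q = -6p + 6q - 3 ⇒ q = - \frac{9}{25}.
General: x(n) = A·(6)^n - \frac{4 n}{5} - \frac{9}{25}.
Apply x(0) = -4: A - \frac{9}{25} = -4 ⇒ A = - \frac{91}{25}.
So x(n) = - \frac{91 \cdot 6^{n}}{25} - \frac{4 n}{5} - \frac{9}{25}.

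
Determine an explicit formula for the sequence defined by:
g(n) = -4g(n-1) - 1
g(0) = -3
First-order linear non-homogeneous.
Homogeneous solution: g_h(n) = A·(-4)^n.
Try constant particular solution g_p = K: K = -4K - 1 ⇒ K = - \frac{1}{5}.
General: g(n) = A·(-4)^n - \frac{1}{5}.
Apply g(0) = -3: A - \frac{1}{5} = -3 ⇒ A = - \frac{14}{5}.
So g(n) = - \frac{14 \left(-4\right)^{n}}{5} - \frac{1}{5}.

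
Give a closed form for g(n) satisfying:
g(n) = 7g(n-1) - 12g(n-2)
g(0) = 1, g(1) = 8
Characteristic equation: x² - 7x + 12 = 0, which factors as (x - (3))(x - (4)) = 0.
Roots r₁ = 3, r₂ = 4 (distinct).
General solution: g(n) = A·(3)^n + B·(4)^n.
From g(0) = 1: A + B = 1.
From g(1) = 8: 3A + 4B = 8.
Solving: A = -4, B = 5.
So g(n) = - 4 \cdot 3^{n} + 5 \cdot 4^{n}.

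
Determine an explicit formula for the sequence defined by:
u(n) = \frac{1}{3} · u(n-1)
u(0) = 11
Pure geometric recurrence with ratio \frac{1}{3}.
By induction u(n) = u(0) · (\frac{1}{3})^n = 11 \cdot 3^{- n}.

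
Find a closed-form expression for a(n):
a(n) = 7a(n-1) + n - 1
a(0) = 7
First-order linear with linear forcing.
Homogeneous solution: a_h(n) = A·(7)^n.
Try particular a_p(n) = pn + q. Substituting:
  pn + q = 7(p(n-1) + q) + n - 1.
Matching the n-coefficient: p = 7p + 1 ⇒ p = - \frac{1}{6}.
Matching constants: q = -7p + 7q - 1 ⇒ q = - \frac{1}{36}.
General: a(n) = A·(7)^n - \frac{n}{6} - \frac{1}{36}.
Apply a(0) = 7: A - \frac{1}{36} = 7 ⇒ A = \frac{253}{36}.
So a(n) = \frac{253 \cdot 7^{n}}{36} - \frac{n}{6} - \frac{1}{36}.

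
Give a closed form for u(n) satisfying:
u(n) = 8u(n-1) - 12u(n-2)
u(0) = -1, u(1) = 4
Characteristic equation: x² - 8x + 12 = 0, which factors as (x - (6))(x - (2)) = 0.
Roots r₁ = 6, r₂ = 2 (distinct).
General solution: u(n) = A·(6)^n + B·(2)^n.
From u(0) = -1: A + B = -1.
From u(1) = 4: 6A + 2B = 4.
Solving: A = \frac{3}{2}, B = - \frac{5}{2}.
So u(n) = - \frac{5 \cdot 2^{n}}{2} + \frac{3 \cdot 6^{n}}{2}.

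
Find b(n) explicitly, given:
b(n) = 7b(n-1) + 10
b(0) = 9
First-order linear non-homogeneous.
Homogeneous solution: b_h(n) = A·(7)^n.
Try constant particular solution b_p = K: K = 7K + 10 ⇒ K = - \frac{5}{3}.
General: b(n) = A·(7)^n - \frac{5}{3}.
Apply b(0) = 9: A - \frac{5}{3} = 9 ⇒ A = \frac{32}{3}.
So b(n) = \frac{32 \cdot 7^{n}}{3} - \frac{5}{3}.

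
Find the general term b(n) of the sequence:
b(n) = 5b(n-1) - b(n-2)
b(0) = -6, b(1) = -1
Characteristic equation: x² - 5x + 1 = 0.
Discriminant Δ = (5)² + 4·(-1) = 21.
Roots r₁,₂ = (5 ± √21)/2, so r₁ = \frac{\sqrt{21}}{2} + \frac{5}{2}, r₂ = \frac{5}{2} - \frac{\sqrt{21}}{2}.
General solution: b(n) = A·r₁^n + B·r₂^n.
From the initial conditions, A + B = -6 and r₁A + r₂B = -1.
Since r₁ - r₂ = √21: A = (-1 - (-6)r₂)/√21 = -3 + \frac{2 \sqrt{21}}{3}, and B = -6 - A = - \frac{2 \sqrt{21}}{3} - 3.
So b(n) = \left(-3 + \frac{2 \sqrt{21}}{3}\right)\left(\frac{\sqrt{21}}{2} + \frac{5}{2}\right)^n + \left(- \frac{2 \sqrt{21}}{3} - 3\right)\left(\frac{5}{2} - \frac{\sqrt{21}}{2}\right)^n.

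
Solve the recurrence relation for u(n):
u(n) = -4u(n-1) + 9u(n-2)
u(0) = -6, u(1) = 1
Characteristic equation: x² + 4x - 9 = 0.
Discriminant Δ = (-4)² + 4·(9) = 52.
Roots r₁,₂ = (-4 ± √52)/2, so r₁ = -2 + \sqrt{13}, r₂ = - \sqrt{13} - 2.
General solution: u(n) = A·r₁^n + B·r₂^n.
From the initial conditions, A + B = -6 and r₁A + r₂B = 1.
Since r₁ - r₂ = √52: A = (1 - (-6)r₂)/√52 = -3 - \frac{11 \sqrt{13}}{26}, and B = -6 - A = -3 + \frac{11 \sqrt{13}}{26}.
So u(n) = \left(-3 - \frac{11 \sqrt{13}}{26}\right)\left(-2 + \sqrt{13}\right)^n + \left(-3 + \frac{11 \sqrt{13}}{26}\right)\left(- \sqrt{13} - 2\right)^n.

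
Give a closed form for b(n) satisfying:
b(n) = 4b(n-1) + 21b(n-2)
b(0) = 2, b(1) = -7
Characteristic equation: x² - 4x - 21 = 0, which factors as (x - (-3))(x - (7)) = 0.
Roots r₁ = -3, r₂ = 7 (distinct).
General solution: b(n) = A·(-3)^n + B·(7)^n.
From b(0) = 2: A + B = 2.
From b(1) = -7: -3A + 7B = -7.
Solving: A = \frac{21}{10}, B = - \frac{1}{10}.
So b(n) = \frac{21 \left(-3\right)^{n}}{10} - \frac{7^{n}}{10}.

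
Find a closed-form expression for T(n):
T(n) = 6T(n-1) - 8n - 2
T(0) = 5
First-order linear with linear forcing.
Homogeneous solution: T_h(n) = A·(6)^n.
Try particular T_p(n) = pn + q. Substituting:
  pn + q = 6(p(n-1) + q) - 8n - 2.
Matching the n-coefficient: p = 6p - 8 ⇒ p = \frac{8}{5}.
Matching constants: q = -6p + 6q - 2 ⇒ q = \frac{58}{25}.
General: T(n) = A·(6)^n + \frac{8 n}{5} + \frac{58}{25}.
Apply T(0) = 5: A + \frac{58}{25} = 5 ⇒ A = \frac{67}{25}.
So T(n) = \frac{67 \cdot 6^{n}}{25} + \frac{8 n}{5} + \frac{58}{25}.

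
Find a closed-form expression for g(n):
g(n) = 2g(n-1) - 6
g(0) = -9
First-order linear non-homogeneous.
Homogeneous solution: g_h(n) = A·(2)^n.
Try constant particular solution g_p = K: K = 2K - 6 ⇒ K = 6.
General: g(n) = A·(2)^n + 6.
Apply g(0) = -9: A + 6 = -9 ⇒ A = -15.
So g(n) = 6 - 15 \cdot 2^{n}.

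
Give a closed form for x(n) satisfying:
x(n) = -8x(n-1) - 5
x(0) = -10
First-order linear non-homogeneous.
Homogeneous solution: x_h(n) = A·(-8)^n.
Try constant particular solution x_p = K: K = -8K - 5 ⇒ K = - \frac{5}{9}.
General: x(n) = A·(-8)^n - \frac{5}{9}.
Apply x(0) = -10: A - \frac{5}{9} = -10 ⇒ A = - \frac{85}{9}.
So x(n) = - \frac{85 \left(-8\right)^{n}}{9} - \frac{5}{9}.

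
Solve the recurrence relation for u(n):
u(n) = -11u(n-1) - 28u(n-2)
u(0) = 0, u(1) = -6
Characteristic equation: x² + 11x + 28 = 0, which factors as (x - (-4))(x - (-7)) = 0.
Roots r₁ = -4, r₂ = -7 (distinct).
General solution: u(n) = A·(-4)^n + B·(-7)^n.
From u(0) = 0: A + B = 0.
From u(1) = -6: -4A - 7B = -6.
Solving: A = -2, B = 2.
So u(n) = - 2 \left(-4\right)^{n} + 2 \left(-7\right)^{n}.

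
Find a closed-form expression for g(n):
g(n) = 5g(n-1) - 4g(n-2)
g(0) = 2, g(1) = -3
Characteristic equation: x² - 5x + 4 = 0, which factors as (x - (4))(x - (1)) = 0.
Roots r₁ = 4, r₂ = 1 (distinct).
General solution: g(n) = A·(4)^n + B·(1)^n.
From g(0) = 2: A + B = 2.
From g(1) = -3: 4A + B = -3.
Solving: A = - \frac{5}{3}, B = \frac{11}{3}.
So g(n) = \frac{11}{3} - \frac{5 \cdot 4^{n}}{3}.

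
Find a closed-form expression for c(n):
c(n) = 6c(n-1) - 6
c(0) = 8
First-order linear non-homogeneous.
Homogeneous solution: c_h(n) = A·(6)^n.
Try constant particular solution c_p = K: K = 6K - 6 ⇒ K = \frac{6}{5}.
General: c(n) = A·(6)^n + \frac{6}{5}.
Apply c(0) = 8: A + \frac{6}{5} = 8 ⇒ A = \frac{34}{5}.
So c(n) = \frac{34 \cdot 6^{n}}{5} + \frac{6}{5}.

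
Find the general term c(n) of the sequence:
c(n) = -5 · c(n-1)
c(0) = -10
Pure geometric recurrence with ratio -5.
By induction c(n) = c(0) · (-5)^n = - 10 \left(-5\right)^{n}.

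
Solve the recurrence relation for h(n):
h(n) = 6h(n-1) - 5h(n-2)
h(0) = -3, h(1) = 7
Characteristic equation: x² - 6x + 5 = 0, which factors as (x - (5))(x - (1)) = 0.
Roots r₁ = 5, r₂ = 1 (distinct).
General solution: h(n) = A·(5)^n + B·(1)^n.
From h(0) = -3: A + B = -3.
From h(1) = 7: 5A + B = 7.
Solving: A = \frac{5}{2}, B = - \frac{11}{2}.
So h(n) = \frac{5 \cdot 5^{n}}{2} - \frac{11}{2}.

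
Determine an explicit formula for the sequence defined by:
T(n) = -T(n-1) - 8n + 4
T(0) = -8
First-order linear with linear forcing.
Homogeneous solution: T_h(n) = A·(-1)^n.
Try particular T_p(n) = pn + q. Substituting:
  pn + q = -(p(n-1) + q) - 8n + 4.
Matching the n-coefficient: p = -p - 8 ⇒ p = -4.
Matching constants: q = p - q + 4 ⇒ q = 0.
General: T(n) = A·(-1)^n - 4 n + 0.
Apply T(0) = -8: A + 0 = -8 ⇒ A = -8.
So T(n) = - 8 \left(-1\right)^{n} - 4 n.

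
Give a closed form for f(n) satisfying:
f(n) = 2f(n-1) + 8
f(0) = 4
First-order linear non-homogeneous.
Homogeneous solution: f_h(n) = A·(2)^n.
Try constant particular solution f_p = K: K = 2K + 8 ⇒ K = -8.
General: f(n) = A·(2)^n - 8.
Apply f(0) = 4: A - 8 = 4 ⇒ A = 12.
So f(n) = 12 \cdot 2^{n} - 8.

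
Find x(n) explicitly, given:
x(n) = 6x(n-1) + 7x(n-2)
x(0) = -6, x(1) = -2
Characteristic equation: x² - 6x - 7 = 0, which factors as (x - (7))(x - (-1)) = 0.
Roots r₁ = 7, r₂ = -1 (distinct).
General solution: x(n) = A·(7)^n + B·(-1)^n.
From x(0) = -6: A + B = -6.
From x(1) = -2: 7A - B = -2.
Solving: A = -1, B = -5.
So x(n) = - 5 \left(-1\right)^{n} - 7^{n}.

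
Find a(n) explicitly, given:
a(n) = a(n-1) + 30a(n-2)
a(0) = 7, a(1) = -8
Characteristic equation: x² - x - 30 = 0, which factors as (x - (-5))(x - (6)) = 0.
Roots r₁ = -5, r₂ = 6 (distinct).
General solution: a(n) = A·(-5)^n + B·(6)^n.
From a(0) = 7: A + B = 7.
From a(1) = -8: -5A + 6B = -8.
Solving: A = \frac{50}{11}, B = \frac{27}{11}.
So a(n) = \frac{50 \left(-5\right)^{n}}{11} + \frac{27 \cdot 6^{n}}{11}.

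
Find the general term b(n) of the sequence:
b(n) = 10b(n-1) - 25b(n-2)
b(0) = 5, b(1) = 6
Characteristic equation: x² - 10x + 25 = 0, which is (x - (5))².
Repeated root r = 5.
General solution: b(n) = (A + Bn)·(5)^n.
From b(0) = 5: A = 5.
From b(1) = 6: (A + B)·(5) = 6 ⇒ B = - \frac{19}{5}.
So b(n) = \left(5 - \frac{19 n}{5}\right) \cdot (5)^n.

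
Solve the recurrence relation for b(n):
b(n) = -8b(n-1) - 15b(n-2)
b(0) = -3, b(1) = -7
Characteristic equation: x² + 8x + 15 = 0, which factors as (x - (-3))(x - (-5)) = 0.
Roots r₁ = -3, r₂ = -5 (distinct).
General solution: b(n) = A·(-3)^n + B·(-5)^n.
From b(0) = -3: A + B = -3.
From b(1) = -7: -3A - 5B = -7.
Solving: A = -11, B = 8.
So b(n) = - 11 \left(-3\right)^{n} + 8 \left(-5\right)^{n}.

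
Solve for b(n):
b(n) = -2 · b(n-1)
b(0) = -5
Pure geometric recurrence with ratio -2.
By induction b(n) = b(0) · (-2)^n = - 5 \left(-2\right)^{n}.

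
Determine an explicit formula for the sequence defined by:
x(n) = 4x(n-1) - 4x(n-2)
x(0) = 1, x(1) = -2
Characteristic equation: x² - 4x + 4 = 0, which is (x - (2))².
Repeated root r = 2.
General solution: x(n) = (A + Bn)·(2)^n.
From x(0) = 1: A = 1.
From x(1) = -2: (A + B)·(2) = -2 ⇒ B = -2.
So x(n) = \left(1 - 2 n\right) \cdot (2)^n.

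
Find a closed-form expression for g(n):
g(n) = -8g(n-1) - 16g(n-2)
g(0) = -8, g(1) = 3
Characteristic equation: x² + 8x + 16 = 0, which is (x - (-4))².
Repeated root r = -4.
General solution: g(n) = (A + Bn)·(-4)^n.
From g(0) = -8: A = -8.
From g(1) = 3: (A + B)·(-4) = 3 ⇒ B = \frac{29}{4}.
So g(n) = \left(\frac{29 n}{4} - 8\right) \cdot (-4)^n.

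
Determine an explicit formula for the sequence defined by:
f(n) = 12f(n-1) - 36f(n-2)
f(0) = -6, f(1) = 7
Characteristic equation: x² - 12x + 36 = 0, which is (x - (6))².
Repeated root r = 6.
General solution: f(n) = (A + Bn)·(6)^n.
From f(0) = -6: A = -6.
From f(1) = 7: (A + B)·(6) = 7 ⇒ B = \frac{43}{6}.
So f(n) = \left(\frac{43 n}{6} - 6\right) \cdot (6)^n.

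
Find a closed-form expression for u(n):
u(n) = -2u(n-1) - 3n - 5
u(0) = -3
First-order linear with linear forcing.
Homogeneous solution: u_h(n) = A·(-2)^n.
Try particular u_p(n) = pn + q. Substituting:
  pn + q = -2(p(n-1) + q) - 3n - 5.
Matching the n-coefficient: p = -2p - 3 ⇒ p = -1.
Matching constants: q = 2p - 2q - 5 ⇒ q = - \frac{7}{3}.
General: u(n) = A·(-2)^n - n - \frac{7}{3}.
Apply u(0) = -3: A - \frac{7}{3} = -3 ⇒ A = - \frac{2}{3}.
So u(n) = - \frac{2 \left(-2\right)^{n}}{3} - n - \frac{7}{3}.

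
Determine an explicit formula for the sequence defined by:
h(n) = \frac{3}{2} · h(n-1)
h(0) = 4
Pure geometric recurrence with ratio \frac{3}{2}.
By induction h(n) = h(0) · (\frac{3}{2})^n = 4 \left(\frac{3}{2}\right)^{n}.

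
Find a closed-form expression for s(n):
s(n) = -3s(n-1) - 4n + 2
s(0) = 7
First-order linear with linear forcing.
Homogeneous solution: s_h(n) = A·(-3)^n.
Try particular s_p(n) = pn + q. Substituting:
  pn + q = -3(p(n-1) + q) - 4n + 2.
Matching the n-coefficient: p = -3p - 4 ⇒ p = -1.
Matching constants: q = 3p - 3q + 2 ⇒ q = - \frac{1}{4}.
General: s(n) = A·(-3)^n - n - \frac{1}{4}.
Apply s(0) = 7: A - \frac{1}{4} = 7 ⇒ A = \frac{29}{4}.
So s(n) = \frac{29 \left(-3\right)^{n}}{4} - n - \frac{1}{4}.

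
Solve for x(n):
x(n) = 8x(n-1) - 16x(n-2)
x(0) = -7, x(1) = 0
Characteristic equation: x² - 8x + 16 = 0, which is (x - (4))².
Repeated root r = 4.
General solution: x(n) = (A + Bn)·(4)^n.
From x(0) = -7: A = -7.
From x(1) = 0: (A + B)·(4) = 0 ⇒ B = 7.
So x(n) = \left(7 n - 7\right) \cdot (4)^n.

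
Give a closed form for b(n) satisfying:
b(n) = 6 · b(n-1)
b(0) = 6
Pure geometric recurrence with ratio 6.
By induction b(n) = b(0) · (6)^n = 6 \cdot 6^{n}.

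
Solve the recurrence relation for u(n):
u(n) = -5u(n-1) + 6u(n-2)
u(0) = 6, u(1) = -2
Characteristic equation: x² + 5x - 6 = 0, which factors as (x - (-6))(x - (1)) = 0.
Roots r₁ = -6, r₂ = 1 (distinct).
General solution: u(n) = A·(-6)^n + B·(1)^n.
From u(0) = 6: A + B = 6.
From u(1) = -2: -6A + B = -2.
Solving: A = \frac{8}{7}, B = \frac{34}{7}.
So u(n) = \frac{8 \left(-6\right)^{n}}{7} + \frac{34}{7}.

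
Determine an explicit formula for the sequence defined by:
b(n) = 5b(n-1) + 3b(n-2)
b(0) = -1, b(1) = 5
Characteristic equation: x² - 5x - 3 = 0.
Discriminant Δ = (5)² + 4·(3) = 37.
Roots r₁,₂ = (5 ± √37)/2, so r₁ = \frac{5}{2} + \frac{\sqrt{37}}{2}, r₂ = \frac{5}{2} - \frac{\sqrt{37}}{2}.
General solution: b(n) = A·r₁^n + B·r₂^n.
From the initial conditions, A + B = -1 and r₁A + r₂B = 5.
Since r₁ - r₂ = √37: A = (5 - (-1)r₂)/√37 = - \frac{1}{2} + \frac{15 \sqrt{37}}{74}, and B = -1 - A = - \frac{15 \sqrt{37}}{74} - \frac{1}{2}.
So b(n) = \left(- \frac{1}{2} + \frac{15 \sqrt{37}}{74}\right)\left(\frac{5}{2} + \frac{\sqrt{37}}{2}\right)^n + \left(- \frac{15 \sqrt{37}}{74} - \frac{1}{2}\right)\left(\frac{5}{2} - \frac{\sqrt{37}}{2}\right)^n.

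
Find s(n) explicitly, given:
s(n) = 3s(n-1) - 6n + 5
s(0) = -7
First-order linear with linear forcing.
Homogeneous solution: s_h(n) = A·(3)^n.
Try particular s_p(n) = pn + q. Substituting:
  pn + q = 3(p(n-1) + q) - 6n + 5.
Matching the n-coefficient: p = 3p - 6 ⇒ p = 3.
Matching constants: q = -3p + 3q + 5 ⇒ q = 2.
General: s(n) = A·(3)^n + 3 n + 2.
Apply s(0) = -7: A + 2 = -7 ⇒ A = -9.
So s(n) = - 9 \cdot 3^{n} + 3 n + 2.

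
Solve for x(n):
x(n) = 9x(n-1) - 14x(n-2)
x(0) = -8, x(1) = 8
Characteristic equation: x² - 9x + 14 = 0, which factors as (x - (2))(x - (7)) = 0.
Roots r₁ = 2, r₂ = 7 (distinct).
General solution: x(n) = A·(2)^n + B·(7)^n.
From x(0) = -8: A + B = -8.
From x(1) = 8: 2A + 7B = 8.
Solving: A = - \frac{64}{5}, B = \frac{24}{5}.
So x(n) = - \frac{64 \cdot 2^{n}}{5} + \frac{24 \cdot 7^{n}}{5}.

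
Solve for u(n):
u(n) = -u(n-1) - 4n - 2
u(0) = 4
First-order linear with linear forcing.
Homogeneous solution: u_h(n) = A·(-1)^n.
Try particular u_p(n) = pn + q. Substituting:
  pn + q = -(p(n-1) + q) - 4n - 2.
Matching the n-coefficient: p = -p - 4 ⇒ p = -2.
Matching constants: q = p - q - 2 ⇒ q = -2.
General: u(n) = A·(-1)^n - 2 n - 2.
Apply u(0) = 4: A - 2 = 4 ⇒ A = 6.
So u(n) = 6 \left(-1\right)^{n} - 2 n - 2.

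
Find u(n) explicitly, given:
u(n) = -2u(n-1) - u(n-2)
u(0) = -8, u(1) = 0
Characteristic equation: x² + 2x + 1 = 0, which is (x - (-1))².
Repeated root r = -1.
General solution: u(n) = (A + Bn)·(-1)^n.
From u(0) = -8: A = -8.
From u(1) = 0: (A + B)·(-1) = 0 ⇒ B = 8.
So u(n) = \left(8 n - 8\right) \cdot (-1)^n.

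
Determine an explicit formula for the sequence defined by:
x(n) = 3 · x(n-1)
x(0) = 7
Pure geometric recurrence with ratio 3.
By induction x(n) = x(0) · (3)^n = 7 \cdot 3^{n}.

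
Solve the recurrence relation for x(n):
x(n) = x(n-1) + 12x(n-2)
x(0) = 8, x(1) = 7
Characteristic equation: x² - x - 12 = 0, which factors as (x - (-3))(x - (4)) = 0.
Roots r₁ = -3, r₂ = 4 (distinct).
General solution: x(n) = A·(-3)^n + B·(4)^n.
From x(0) = 8: A + B = 8.
From x(1) = 7: -3A + 4B = 7.
Solving: A = \frac{25}{7}, B = \frac{31}{7}.
So x(n) = \frac{25 \left(-3\right)^{n}}{7} + \frac{31 \cdot 4^{n}}{7}.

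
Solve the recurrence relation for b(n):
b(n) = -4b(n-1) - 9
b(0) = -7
First-order linear non-homogeneous.
Homogeneous solution: b_h(n) = A·(-4)^n.
Try constant particular solution b_p = K: K = -4K - 9 ⇒ K = - \frac{9}{5}.
General: b(n) = A·(-4)^n - \frac{9}{5}.
Apply b(0) = -7: A - \frac{9}{5} = -7 ⇒ A = - \frac{26}{5}.
So b(n) = - \frac{26 \left(-4\right)^{n}}{5} - \frac{9}{5}.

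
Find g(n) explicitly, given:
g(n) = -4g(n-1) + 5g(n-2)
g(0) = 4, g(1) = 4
Characteristic equation: x² + 4x - 5 = 0, which factors as (x - (1))(x - (-5)) = 0.
Roots r₁ = 1, r₂ = -5 (distinct).
General solution: g(n) = A·(1)^n + B·(-5)^n.
From g(0) = 4: A + B = 4.
From g(1) = 4: A - 5B = 4.
Solving: A = 4, B = 0.
So g(n) = 4.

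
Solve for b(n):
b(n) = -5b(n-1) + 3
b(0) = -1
First-order linear non-homogeneous.
Homogeneous solution: b_h(n) = A·(-5)^n.
Try constant particular solution b_p = K: K = -5K + 3 ⇒ K = \frac{1}{2}.
General: b(n) = A·(-5)^n + \frac{1}{2}.
Apply b(0) = -1: A + \frac{1}{2} = -1 ⇒ A = - \frac{3}{2}.
So b(n) = \frac{1}{2} - \frac{3 \left(-5\right)^{n}}{2}.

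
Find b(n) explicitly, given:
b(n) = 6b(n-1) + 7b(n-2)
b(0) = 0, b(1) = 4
Characteristic equation: x² - 6x - 7 = 0, which factors as (x - (-1))(x - (7)) = 0.
Roots r₁ = -1, r₂ = 7 (distinct).
General solution: b(n) = A·(-1)^n + B·(7)^n.
From b(0) = 0: A + B = 0.
From b(1) = 4: -A + 7B = 4.
Solving: A = - \frac{1}{2}, B = \frac{1}{2}.
So b(n) = - \frac{\left(-1\right)^{n}}{2} + \frac{7^{n}}{2}.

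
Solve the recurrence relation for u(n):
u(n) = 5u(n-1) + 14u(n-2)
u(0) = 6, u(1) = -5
Characteristic equation: x² - 5x - 14 = 0, which factors as (x - (-2))(x - (7)) = 0.
Roots r₁ = -2, r₂ = 7 (distinct).
General solution: u(n) = A·(-2)^n + B·(7)^n.
From u(0) = 6: A + B = 6.
From u(1) = -5: -2A + 7B = -5.
Solving: A = \frac{47}{9}, B = \frac{7}{9}.
So u(n) = \frac{47 \left(-2\right)^{n}}{9} + \frac{7 \cdot 7^{n}}{9}.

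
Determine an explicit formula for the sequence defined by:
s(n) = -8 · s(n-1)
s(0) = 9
Pure geometric recurrence with ratio -8.
By induction s(n) = s(0) · (-8)^n = 9 \left(-8\right)^{n}.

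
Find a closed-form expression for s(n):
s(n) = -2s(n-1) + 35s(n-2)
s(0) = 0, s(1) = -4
Characteristic equation: x² + 2x - 35 = 0, which factors as (x - (-7))(x - (5)) = 0.
Roots r₁ = -7, r₂ = 5 (distinct).
General solution: s(n) = A·(-7)^n + B·(5)^n.
From s(0) = 0: A + B = 0.
From s(1) = -4: -7A + 5B = -4.
Solving: A = \frac{1}{3}, B = - \frac{1}{3}.
So s(n) = \frac{\left(-7\right)^{n}}{3} - \frac{5^{n}}{3}.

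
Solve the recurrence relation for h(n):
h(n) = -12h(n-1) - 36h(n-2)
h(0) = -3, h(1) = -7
Characteristic equation: x² + 12x + 36 = 0, which is (x - (-6))².
Repeated root r = -6.
General solution: h(n) = (A + Bn)·(-6)^n.
From h(0) = -3: A = -3.
From h(1) = -7: (A + B)·(-6) = -7 ⇒ B = \frac{25}{6}.
So h(n) = \left(\frac{25 n}{6} - 3\right) \cdot (-6)^n.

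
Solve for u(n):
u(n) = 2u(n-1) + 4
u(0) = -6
First-order linear non-homogeneous.
Homogeneous solution: u_h(n) = A·(2)^n.
Try constant particular solution u_p = K: K = 2K + 4 ⇒ K = -4.
General: u(n) = A·(2)^n - 4.
Apply u(0) = -6: A - 4 = -6 ⇒ A = -2.
So u(n) = - 2 \cdot 2^{n} - 4.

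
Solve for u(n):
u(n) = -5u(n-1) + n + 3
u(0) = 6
First-order linear with linear forcing.
Homogeneous solution: u_h(n) = A·(-5)^n.
Try particular u_p(n) = pn + q. Substituting:
  pn + q = -5(p(n-1) + q) + n + 3.
Matching the n-coefficient: p = -5p + 1 ⇒ p = \frac{1}{6}.
Matching constants: q = 5p - 5q + 3 ⇒ q = \frac{23}{36}.
General: u(n) = A·(-5)^n + \frac{n}{6} + \frac{23}{36}.
Apply u(0) = 6: A + \frac{23}{36} = 6 ⇒ A = \frac{193}{36}.
So u(n) = \frac{193 \left(-5\right)^{n}}{36} + \frac{n}{6} + \frac{23}{36}.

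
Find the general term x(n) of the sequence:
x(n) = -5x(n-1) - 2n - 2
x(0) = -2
First-order linear with linear forcing.
Homogeneous solution: x_h(n) = A·(-5)^n.
Try particular x_p(n) = pn + q. Substituting:
  pn + q = -5(p(n-1) + q) - 2n - 2.
Matching the n-coefficient: p = -5p - 2 ⇒ p = - \frac{1}{3}.
Matching constants: q = 5p - 5q - 2 ⇒ q = - \frac{11}{18}.
General: x(n) = A·(-5)^n - \frac{n}{3} - \frac{11}{18}.
Apply x(0) = -2: A - \frac{11}{18} = -2 ⇒ A = - \frac{25}{18}.
So x(n) = - \frac{25 \left(-5\right)^{n}}{18} - \frac{n}{3} - \frac{11}{18}.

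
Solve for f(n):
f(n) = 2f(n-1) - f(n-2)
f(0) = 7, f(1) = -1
Characteristic equation: x² - 2x + 1 = 0, which is (x - (1))².
Repeated root r = 1.
General solution: f(n) = (A + Bn)·(1)^n.
From f(0) = 7: A = 7.
From f(1) = -1: (A + B)·(1) = -1 ⇒ B = -8.
So f(n) = \left(7 - 8 n\right) \cdot (1)^n.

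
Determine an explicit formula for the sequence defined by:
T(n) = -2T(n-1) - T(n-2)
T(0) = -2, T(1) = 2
Characteristic equation: x² + 2x + 1 = 0, which is (x - (-1))².
Repeated root r = -1.
General solution: T(n) = (A + Bn)·(-1)^n.
From T(0) = -2: A = -2.
From T(1) = 2: (A + B)·(-1) = 2 ⇒ B = 0.
So T(n) = \left(-2\right) \cdot (-1)^n.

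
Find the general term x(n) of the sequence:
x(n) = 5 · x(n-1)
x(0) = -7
Pure geometric recurrence with ratio 5.
By induction x(n) = x(0) · (5)^n = - 7 \cdot 5^{n}.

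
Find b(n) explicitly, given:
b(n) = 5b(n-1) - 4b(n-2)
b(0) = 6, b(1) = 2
Characteristic equation: x² - 5x + 4 = 0, which factors as (x - (1))(x - (4)) = 0.
Roots r₁ = 1, r₂ = 4 (distinct).
General solution: b(n) = A·(1)^n + B·(4)^n.
From b(0) = 6: A + B = 6.
From b(1) = 2: A + 4B = 2.
Solving: A = \frac{22}{3}, B = - \frac{4}{3}.
So b(n) = \frac{22}{3} - \frac{4 \cdot 4^{n}}{3}.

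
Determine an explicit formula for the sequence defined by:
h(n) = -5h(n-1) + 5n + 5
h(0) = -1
First-order linear with linear forcing.
Homogeneous solution: h_h(n) = A·(-5)^n.
Try particular h_p(n) = pn + q. Substituting:
  pn + q = -5(p(n-1) + q) + 5n + 5.
Matching the n-coefficient: p = -5p + 5 ⇒ p = \frac{5}{6}.
Matching constants: q = 5p - 5q + 5 ⇒ q = \frac{55}{36}.
General: h(n) = A·(-5)^n + \frac{5 n}{6} + \frac{55}{36}.
Apply h(0) = -1: A + \frac{55}{36} = -1 ⇒ A = - \frac{91}{36}.
So h(n) = - \frac{91 \left(-5\right)^{n}}{36} + \frac{5 n}{6} + \frac{55}{36}.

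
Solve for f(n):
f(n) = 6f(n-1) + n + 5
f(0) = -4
First-order linear with linear forcing.
Homogeneous solution: f_h(n) = A·(6)^n.
Try particular f_p(n) = pn + q. Substituting:
  pn + q = 6(p(n-1) + q) + n + 5.
Matching the n-coefficient: p = 6p + 1 ⇒ p = - \frac{1}{5}.
Matching constants: q = -6p + 6q + 5 ⇒ q = - \frac{31}{25}.
General: f(n) = A·(6)^n - \frac{n}{5} - \frac{31}{25}.
Apply f(0) = -4: A - \frac{31}{25} = -4 ⇒ A = - \frac{69}{25}.
So f(n) = - \frac{69 \cdot 6^{n}}{25} - \frac{n}{5} - \frac{31}{25}.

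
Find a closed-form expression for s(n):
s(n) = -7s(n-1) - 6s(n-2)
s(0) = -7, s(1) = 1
Characteristic equation: x² + 7x + 6 = 0, which factors as (x - (-1))(x - (-6)) = 0.
Roots r₁ = -1, r₂ = -6 (distinct).
General solution: s(n) = A·(-1)^n + B·(-6)^n.
From s(0) = -7: A + B = -7.
From s(1) = 1: -A - 6B = 1.
Solving: A = - \frac{41}{5}, B = \frac{6}{5}.
So s(n) = - \frac{41 \left(-1\right)^{n}}{5} + \frac{6 \left(-6\right)^{n}}{5}.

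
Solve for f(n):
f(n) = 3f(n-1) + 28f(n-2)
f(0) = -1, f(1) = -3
Characteristic equation: x² - 3x - 28 = 0, which factors as (x - (-4))(x - (7)) = 0.
Roots r₁ = -4, r₂ = 7 (distinct).
General solution: f(n) = A·(-4)^n + B·(7)^n.
From f(0) = -1: A + B = -1.
From f(1) = -3: -4A + 7B = -3.
Solving: A = - \frac{4}{11}, B = - \frac{7}{11}.
So f(n) = - \frac{4 \left(-4\right)^{n}}{11} - \frac{7 \cdot 7^{n}}{11}.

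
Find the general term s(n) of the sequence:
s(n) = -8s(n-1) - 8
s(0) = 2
First-order linear non-homogeneous.
Homogeneous solution: s_h(n) = A·(-8)^n.
Try constant particular solution s_p = K: K = -8K - 8 ⇒ K = - \frac{8}{9}.
General: s(n) = A·(-8)^n - \frac{8}{9}.
Apply s(0) = 2: A - \frac{8}{9} = 2 ⇒ A = \frac{26}{9}.
So s(n) = \frac{26 \left(-8\right)^{n}}{9} - \frac{8}{9}.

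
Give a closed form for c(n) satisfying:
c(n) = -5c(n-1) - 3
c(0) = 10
First-order linear non-homogeneous.
Homogeneous solution: c_h(n) = A·(-5)^n.
Try constant particular solution c_p = K: K = -5K - 3 ⇒ K = - \frac{1}{2}.
General: c(n) = A·(-5)^n - \frac{1}{2}.
Apply c(0) = 10: A - \frac{1}{2} = 10 ⇒ A = \frac{21}{2}.
So c(n) = \frac{21 \left(-5\right)^{n}}{2} - \frac{1}{2}.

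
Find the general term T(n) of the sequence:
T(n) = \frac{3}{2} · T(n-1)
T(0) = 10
Pure geometric recurrence with ratio \frac{3}{2}.
By induction T(n) = T(0) · (\frac{3}{2})^n = 10 \left(\frac{3}{2}\right)^{n}.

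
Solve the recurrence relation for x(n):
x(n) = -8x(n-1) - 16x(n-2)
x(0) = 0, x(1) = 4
Characteristic equation: x² + 8x + 16 = 0, which is (x - (-4))².
Repeated root r = -4.
General solution: x(n) = (A + Bn)·(-4)^n.
From x(0) = 0: A = 0.
From x(1) = 4: (A + B)·(-4) = 4 ⇒ B = -1.
So x(n) = \left(- n\right) \cdot (-4)^n.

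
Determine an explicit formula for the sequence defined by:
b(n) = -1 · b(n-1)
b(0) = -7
Pure geometric recurrence with ratio -1.
By induction b(n) = b(0) · (-1)^n = - 7 \left(-1\right)^{n}.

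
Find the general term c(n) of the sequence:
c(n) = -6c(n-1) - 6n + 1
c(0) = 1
First-order linear with linear forcing.
Homogeneous solution: c_h(n) = A·(-6)^n.
Try particular c_p(n) = pn + q. Substituting:
  pn + q = -6(p(n-1) + q) - 6n + 1.
Matching the n-coefficient: p = -6p - 6 ⇒ p = - \frac{6}{7}.
Matching constants: q = 6p - 6q + 1 ⇒ q = - \frac{29}{49}.
General: c(n) = A·(-6)^n - \frac{6 n}{7} - \frac{29}{49}.
Apply c(0) = 1: A - \frac{29}{49} = 1 ⇒ A = \frac{78}{49}.
So c(n) = \frac{78 \left(-6\right)^{n}}{49} - \frac{6 n}{7} - \frac{29}{49}.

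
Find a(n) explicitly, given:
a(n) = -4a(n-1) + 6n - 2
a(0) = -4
First-order linear with linear forcing.
Homogeneous solution: a_h(n) = A·(-4)^n.
Try particular a_p(n) = pn + q. Substituting:
  pn + q = -4(p(n-1) + q) + 6n - 2.
Matching the n-coefficient: p = -4p + 6 ⇒ p = \frac{6}{5}.
Matching constants: q = 4p - 4q - 2 ⇒ q = \frac{14}{25}.
General: a(n) = A·(-4)^n + \frac{6 n}{5} + \frac{14}{25}.
Apply a(0) = -4: A + \frac{14}{25} = -4 ⇒ A = - \frac{114}{25}.
So a(n) = - \frac{114 \left(-4\right)^{n}}{25} + \frac{6 n}{5} + \frac{14}{25}.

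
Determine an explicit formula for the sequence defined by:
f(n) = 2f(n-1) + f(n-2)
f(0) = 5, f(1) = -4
Characteristic equation: x² - 2x - 1 = 0.
Discriminant Δ = (2)² + 4·(1) = 8.
Roots r₁,₂ = (2 ± √8)/2, so r₁ = 1 + \sqrt{2}, r₂ = 1 - \sqrt{2}.
General solution: f(n) = A·r₁^n + B·r₂^n.
From the initial conditions, A + B = 5 and r₁A + r₂B = -4.
Since r₁ - r₂ = √8: A = (-4 - (5)r₂)/√8 = \frac{5}{2} - \frac{9 \sqrt{2}}{4}, and B = 5 - A = \frac{5}{2} + \frac{9 \sqrt{2}}{4}.
So f(n) = \left(\frac{5}{2} - \frac{9 \sqrt{2}}{4}\right)\left(1 + \sqrt{2}\right)^n + \left(\frac{5}{2} + \frac{9 \sqrt{2}}{4}\right)\left(1 - \sqrt{2}\right)^n.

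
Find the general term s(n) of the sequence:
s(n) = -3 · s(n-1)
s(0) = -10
Pure geometric recurrence with ratio -3.
By induction s(n) = s(0) · (-3)^n = - 10 \left(-3\right)^{n}.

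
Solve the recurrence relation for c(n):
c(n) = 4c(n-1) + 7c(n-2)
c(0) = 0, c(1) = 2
Characteristic equation: x² - 4x - 7 = 0.
Discriminant Δ = (4)² + 4·(7) = 44.
Roots r₁,₂ = (4 ± √44)/2, so r₁ = 2 + \sqrt{11}, r₂ = 2 - \sqrt{11}.
General solution: c(n) = A·r₁^n + B·r₂^n.
From the initial conditions, A + B = 0 and r₁A + r₂B = 2.
Since r₁ - r₂ = √44: A = (2 - (0)r₂)/√44 = \frac{\sqrt{11}}{11}, and B = 0 - A = - \frac{\sqrt{11}}{11}.
So c(n) = \left(\frac{\sqrt{11}}{11}\right)\left(2 + \sqrt{11}\right)^n + \left(- \frac{\sqrt{11}}{11}\right)\left(2 - \sqrt{11}\right)^n.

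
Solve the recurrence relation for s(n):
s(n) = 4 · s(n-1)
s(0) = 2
Pure geometric recurrence with ratio 4.
By induction s(n) = s(0) · (4)^n = 2 \cdot 4^{n}.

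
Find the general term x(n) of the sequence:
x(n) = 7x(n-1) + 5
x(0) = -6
First-order linear non-homogeneous.
Homogeneous solution: x_h(n) = A·(7)^n.
Try constant particular solution x_p = K: K = 7K + 5 ⇒ K = - \frac{5}{6}.
General: x(n) = A·(7)^n - \frac{5}{6}.
Apply x(0) = -6: A - \frac{5}{6} = -6 ⇒ A = - \frac{31}{6}.
So x(n) = - \frac{31 \cdot 7^{n}}{6} - \frac{5}{6}.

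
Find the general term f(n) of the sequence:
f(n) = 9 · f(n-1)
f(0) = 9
Pure geometric recurrence with ratio 9.
By induction f(n) = f(0) · (9)^n = 9 \cdot 9^{n}.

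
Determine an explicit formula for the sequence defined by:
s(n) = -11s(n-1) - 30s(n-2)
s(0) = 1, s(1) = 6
Characteristic equation: x² + 11x + 30 = 0, which factors as (x - (-6))(x - (-5)) = 0.
Roots r₁ = -6, r₂ = -5 (distinct).
General solution: s(n) = A·(-6)^n + B·(-5)^n.
From s(0) = 1: A + B = 1.
From s(1) = 6: -6A - 5B = 6.
Solving: A = -11, B = 12.
So s(n) = 12 \left(-5\right)^{n} - 11 \left(-6\right)^{n}.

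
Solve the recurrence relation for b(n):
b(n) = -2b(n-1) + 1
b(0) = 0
First-order linear non-homogeneous.
Homogeneous solution: b_h(n) = A·(-2)^n.
Try constant particular solution b_p = K: K = -2K + 1 ⇒ K = \frac{1}{3}.
General: b(n) = A·(-2)^n + \frac{1}{3}.
Apply b(0) = 0: A + \frac{1}{3} = 0 ⇒ A = - \frac{1}{3}.
So b(n) = \frac{1}{3} - \frac{\left(-2\right)^{n}}{3}.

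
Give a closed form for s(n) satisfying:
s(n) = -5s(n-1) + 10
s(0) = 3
First-order linear non-homogeneous.
Homogeneous solution: s_h(n) = A·(-5)^n.
Try constant particular solution s_p = K: K = -5K + 10 ⇒ K = \frac{5}{3}.
General: s(n) = A·(-5)^n + \frac{5}{3}.
Apply s(0) = 3: A + \frac{5}{3} = 3 ⇒ A = \frac{4}{3}.
So s(n) = \frac{4 \left(-5\right)^{n}}{3} + \frac{5}{3}.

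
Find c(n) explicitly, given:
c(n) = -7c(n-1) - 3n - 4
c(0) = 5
First-order linear with linear forcing.
Homogeneous solution: c_h(n) = A·(-7)^n.
Try particular c_p(n) = pn + q. Substituting:
  pn + q = -7(p(n-1) + q) - 3n - 4.
Matching the n-coefficient: p = -7p - 3 ⇒ p = - \frac{3}{8}.
Matching constants: q = 7p - 7q - 4 ⇒ q = - \frac{53}{64}.
General: c(n) = A·(-7)^n - \frac{3 n}{8} - \frac{53}{64}.
Apply c(0) = 5: A - \frac{53}{64} = 5 ⇒ A = \frac{373}{64}.
So c(n) = \frac{373 \left(-7\right)^{n}}{64} - \frac{3 n}{8} - \frac{53}{64}.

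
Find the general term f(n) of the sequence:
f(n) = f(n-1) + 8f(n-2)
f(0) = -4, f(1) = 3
Characteristic equation: x² - x - 8 = 0.
Discriminant Δ = (1)² + 4·(8) = 33.
Roots r₁,₂ = (1 ± √33)/2, so r₁ = \frac{1}{2} + \frac{\sqrt{33}}{2}, r₂ = \frac{1}{2} - \frac{\sqrt{33}}{2}.
General solution: f(n) = A·r₁^n + B·r₂^n.
From the initial conditions, A + B = -4 and r₁A + r₂B = 3.
Since r₁ - r₂ = √33: A = (3 - (-4)r₂)/√33 = -2 + \frac{5 \sqrt{33}}{33}, and B = -4 - A = -2 - \frac{5 \sqrt{33}}{33}.
So f(n) = \left(-2 + \frac{5 \sqrt{33}}{33}\right)\left(\frac{1}{2} + \frac{\sqrt{33}}{2}\right)^n + \left(-2 - \frac{5 \sqrt{33}}{33}\right)\left(\frac{1}{2} - \frac{\sqrt{33}}{2}\right)^n.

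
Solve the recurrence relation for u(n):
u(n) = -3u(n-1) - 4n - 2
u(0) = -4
First-order linear with linear forcing.
Homogeneous solution: u_h(n) = A·(-3)^n.
Try particular u_p(n) = pn + q. Substituting:
  pn + q = -3(p(n-1) + q) - 4n - 2.
Matching the n-coefficient: p = -3p - 4 ⇒ p = -1.
Matching constants: q = 3p - 3q - 2 ⇒ q = - \frac{5}{4}.
General: u(n) = A·(-3)^n - n - \frac{5}{4}.
Apply u(0) = -4: A - \frac{5}{4} = -4 ⇒ A = - \frac{11}{4}.
So u(n) = - \frac{11 \left(-3\right)^{n}}{4} - n - \frac{5}{4}.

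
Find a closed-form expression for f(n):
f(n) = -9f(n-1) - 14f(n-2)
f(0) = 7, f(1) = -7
Characteristic equation: x² + 9x + 14 = 0, which factors as (x - (-7))(x - (-2)) = 0.
Roots r₁ = -7, r₂ = -2 (distinct).
General solution: f(n) = A·(-7)^n + B·(-2)^n.
From f(0) = 7: A + B = 7.
From f(1) = -7: -7A - 2B = -7.
Solving: A = - \frac{7}{5}, B = \frac{42}{5}.
So f(n) = \frac{42 \left(-2\right)^{n}}{5} - \frac{7 \left(-7\right)^{n}}{5}.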